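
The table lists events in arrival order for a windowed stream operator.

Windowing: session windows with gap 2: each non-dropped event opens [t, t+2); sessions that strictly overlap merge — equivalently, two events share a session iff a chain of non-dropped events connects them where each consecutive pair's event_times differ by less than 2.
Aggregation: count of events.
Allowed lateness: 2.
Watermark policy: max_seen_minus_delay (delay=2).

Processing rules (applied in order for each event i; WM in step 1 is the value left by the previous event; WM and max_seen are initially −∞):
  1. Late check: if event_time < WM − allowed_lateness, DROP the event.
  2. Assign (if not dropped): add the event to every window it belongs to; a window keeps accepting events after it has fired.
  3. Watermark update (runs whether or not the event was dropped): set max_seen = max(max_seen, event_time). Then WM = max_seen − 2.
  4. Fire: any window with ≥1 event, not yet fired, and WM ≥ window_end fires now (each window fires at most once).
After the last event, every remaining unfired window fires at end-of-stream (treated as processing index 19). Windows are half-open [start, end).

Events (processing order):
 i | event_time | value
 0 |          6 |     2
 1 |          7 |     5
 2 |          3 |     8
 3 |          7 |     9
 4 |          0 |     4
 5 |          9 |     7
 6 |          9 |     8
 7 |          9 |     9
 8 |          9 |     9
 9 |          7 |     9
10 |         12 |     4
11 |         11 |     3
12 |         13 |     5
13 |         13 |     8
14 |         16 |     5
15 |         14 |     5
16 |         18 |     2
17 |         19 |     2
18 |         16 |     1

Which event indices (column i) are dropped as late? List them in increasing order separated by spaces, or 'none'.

i=0 t=6 v=2: → [6,8); WM=4
i=1 t=7 v=5: → [6,9); WM=5
i=2 t=3 v=8: → [3,5); WM=5
i=3 t=7 v=9: → [6,9); WM=5
i=4 t=0 v=4: DROP (t<5-2); WM=5
i=5 t=9 v=7: → [9,11); WM=7
i=6 t=9 v=8: → [9,11); WM=7
i=7 t=9 v=9: → [9,11); WM=7
i=8 t=9 v=9: → [9,11); WM=7
i=9 t=7 v=9: → [6,9); WM=7
i=10 t=12 v=4: → [12,14); WM=10
i=11 t=11 v=3: → [11,14); WM=10
i=12 t=13 v=5: → [11,15); WM=11
i=13 t=13 v=8: → [11,15); WM=11
i=14 t=16 v=5: → [16,18); WM=14
i=15 t=14 v=5: → [11,16); WM=14
i=16 t=18 v=2: → [18,20); WM=16
i=17 t=19 v=2: → [18,21); WM=17
i=18 t=16 v=1: → [16,18); WM=17

4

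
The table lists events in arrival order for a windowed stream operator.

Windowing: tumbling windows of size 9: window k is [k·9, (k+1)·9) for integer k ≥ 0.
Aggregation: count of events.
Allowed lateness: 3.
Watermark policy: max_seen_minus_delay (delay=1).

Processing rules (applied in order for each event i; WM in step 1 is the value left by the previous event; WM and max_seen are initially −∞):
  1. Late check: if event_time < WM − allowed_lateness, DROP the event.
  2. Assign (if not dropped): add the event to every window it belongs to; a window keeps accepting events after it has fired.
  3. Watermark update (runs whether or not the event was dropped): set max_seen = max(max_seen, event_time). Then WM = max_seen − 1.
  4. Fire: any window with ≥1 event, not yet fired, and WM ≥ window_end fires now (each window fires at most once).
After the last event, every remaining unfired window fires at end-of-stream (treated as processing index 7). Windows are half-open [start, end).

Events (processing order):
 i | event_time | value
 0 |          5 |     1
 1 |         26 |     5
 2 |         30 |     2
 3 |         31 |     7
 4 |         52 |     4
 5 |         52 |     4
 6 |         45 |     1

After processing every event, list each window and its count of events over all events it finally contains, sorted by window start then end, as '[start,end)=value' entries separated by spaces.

[0,9)=1 [18,27)=1 [27,36)=2 [45,54)=2

i=0 t=5 v=1: → [0,9); WM=4
i=1 t=26 v=5: → [18,27); WM=25; [0,9) fires=1
i=2 t=30 v=2: → [27,36); WM=29; [18,27) fires=1
i=3 t=31 v=7: → [27,36); WM=30
i=4 t=52 v=4: → [45,54); WM=51; [27,36) fires=2
i=5 t=52 v=4: → [45,54); WM=51
i=6 t=45 v=1: DROP (t<51-3); WM=51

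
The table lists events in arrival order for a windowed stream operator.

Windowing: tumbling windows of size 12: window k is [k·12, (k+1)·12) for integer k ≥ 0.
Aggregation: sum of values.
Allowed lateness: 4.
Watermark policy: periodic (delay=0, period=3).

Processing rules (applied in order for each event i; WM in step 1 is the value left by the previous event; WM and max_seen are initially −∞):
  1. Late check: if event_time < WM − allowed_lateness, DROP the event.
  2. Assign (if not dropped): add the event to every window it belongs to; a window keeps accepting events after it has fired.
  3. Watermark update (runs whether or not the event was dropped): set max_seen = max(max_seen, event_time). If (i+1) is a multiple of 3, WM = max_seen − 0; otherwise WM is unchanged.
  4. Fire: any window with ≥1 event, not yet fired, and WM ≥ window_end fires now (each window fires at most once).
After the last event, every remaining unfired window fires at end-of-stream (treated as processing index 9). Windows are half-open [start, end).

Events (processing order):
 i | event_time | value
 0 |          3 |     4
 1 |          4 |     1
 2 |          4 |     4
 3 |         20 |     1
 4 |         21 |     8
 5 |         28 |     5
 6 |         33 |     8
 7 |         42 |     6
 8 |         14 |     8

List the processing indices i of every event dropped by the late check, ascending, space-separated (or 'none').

i=0 t=3 v=4: → [0,12); WM=−∞
i=1 t=4 v=1: → [0,12); WM=−∞
i=2 t=4 v=4: → [0,12); WM=4
i=3 t=20 v=1: → [12,24); WM=4
i=4 t=21 v=8: → [12,24); WM=4
i=5 t=28 v=5: → [24,36); WM=28; [0,12) fires=9 [12,24) fires=9
i=6 t=33 v=8: → [24,36); WM=28
i=7 t=42 v=6: → [36,48); WM=28
i=8 t=14 v=8: DROP (t<28-4); WM=42; [24,36) fires=13

8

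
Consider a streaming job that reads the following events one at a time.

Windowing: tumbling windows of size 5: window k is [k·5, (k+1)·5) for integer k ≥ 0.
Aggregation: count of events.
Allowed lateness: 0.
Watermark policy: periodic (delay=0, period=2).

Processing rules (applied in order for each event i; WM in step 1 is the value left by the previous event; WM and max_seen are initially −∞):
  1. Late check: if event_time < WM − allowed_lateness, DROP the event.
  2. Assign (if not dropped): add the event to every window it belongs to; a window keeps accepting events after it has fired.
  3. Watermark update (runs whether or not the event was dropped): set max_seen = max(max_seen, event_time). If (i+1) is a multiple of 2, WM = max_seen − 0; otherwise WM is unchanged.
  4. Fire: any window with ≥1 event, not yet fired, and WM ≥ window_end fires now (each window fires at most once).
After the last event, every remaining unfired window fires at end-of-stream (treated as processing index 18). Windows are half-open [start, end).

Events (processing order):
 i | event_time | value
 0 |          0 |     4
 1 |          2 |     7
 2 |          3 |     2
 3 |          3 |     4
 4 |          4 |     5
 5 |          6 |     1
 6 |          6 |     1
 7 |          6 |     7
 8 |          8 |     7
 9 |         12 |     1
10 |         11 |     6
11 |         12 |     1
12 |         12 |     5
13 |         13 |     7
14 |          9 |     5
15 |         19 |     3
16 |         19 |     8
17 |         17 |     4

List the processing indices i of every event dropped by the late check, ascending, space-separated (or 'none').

10 14 17

i=0 t=0 v=4: → [0,5); WM=−∞
i=1 t=2 v=7: → [0,5); WM=2
i=2 t=3 v=2: → [0,5); WM=2
i=3 t=3 v=4: → [0,5); WM=3
i=4 t=4 v=5: → [0,5); WM=3
i=5 t=6 v=1: → [5,10); WM=6; [0,5) fires=5
i=6 t=6 v=1: → [5,10); WM=6
i=7 t=6 v=7: → [5,10); WM=6
i=8 t=8 v=7: → [5,10); WM=6
i=9 t=12 v=1: → [10,15); WM=12; [5,10) fires=4
i=10 t=11 v=6: DROP (t<12-0); WM=12
i=11 t=12 v=1: → [10,15); WM=12
i=12 t=12 v=5: → [10,15); WM=12
i=13 t=13 v=7: → [10,15); WM=13
i=14 t=9 v=5: DROP (t<13-0); WM=13
i=15 t=19 v=3: → [15,20); WM=19; [10,15) fires=4
i=16 t=19 v=8: → [15,20); WM=19
i=17 t=17 v=4: DROP (t<19-0); WM=19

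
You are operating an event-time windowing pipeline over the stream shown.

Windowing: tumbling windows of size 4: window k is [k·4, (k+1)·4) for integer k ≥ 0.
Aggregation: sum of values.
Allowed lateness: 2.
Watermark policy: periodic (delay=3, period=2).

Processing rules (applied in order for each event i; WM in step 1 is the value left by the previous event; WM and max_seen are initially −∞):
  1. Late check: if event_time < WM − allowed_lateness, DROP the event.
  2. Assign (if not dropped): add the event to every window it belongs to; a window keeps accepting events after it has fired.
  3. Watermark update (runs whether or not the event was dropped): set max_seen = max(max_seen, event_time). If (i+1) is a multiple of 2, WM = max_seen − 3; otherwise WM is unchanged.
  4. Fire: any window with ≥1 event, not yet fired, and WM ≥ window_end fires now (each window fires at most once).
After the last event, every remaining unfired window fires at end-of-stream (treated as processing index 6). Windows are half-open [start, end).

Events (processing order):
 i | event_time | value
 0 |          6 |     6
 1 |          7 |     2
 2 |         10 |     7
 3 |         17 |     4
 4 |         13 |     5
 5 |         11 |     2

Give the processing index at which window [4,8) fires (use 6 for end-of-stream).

i=0 t=6 v=6: → [4,8); WM=−∞
i=1 t=7 v=2: → [4,8); WM=4
i=2 t=10 v=7: → [8,12); WM=4
i=3 t=17 v=4: → [16,20); WM=14; [4,8) fires=8 [8,12) fires=7
i=4 t=13 v=5: → [12,16); WM=14
i=5 t=11 v=2: DROP (t<14-2); WM=14

3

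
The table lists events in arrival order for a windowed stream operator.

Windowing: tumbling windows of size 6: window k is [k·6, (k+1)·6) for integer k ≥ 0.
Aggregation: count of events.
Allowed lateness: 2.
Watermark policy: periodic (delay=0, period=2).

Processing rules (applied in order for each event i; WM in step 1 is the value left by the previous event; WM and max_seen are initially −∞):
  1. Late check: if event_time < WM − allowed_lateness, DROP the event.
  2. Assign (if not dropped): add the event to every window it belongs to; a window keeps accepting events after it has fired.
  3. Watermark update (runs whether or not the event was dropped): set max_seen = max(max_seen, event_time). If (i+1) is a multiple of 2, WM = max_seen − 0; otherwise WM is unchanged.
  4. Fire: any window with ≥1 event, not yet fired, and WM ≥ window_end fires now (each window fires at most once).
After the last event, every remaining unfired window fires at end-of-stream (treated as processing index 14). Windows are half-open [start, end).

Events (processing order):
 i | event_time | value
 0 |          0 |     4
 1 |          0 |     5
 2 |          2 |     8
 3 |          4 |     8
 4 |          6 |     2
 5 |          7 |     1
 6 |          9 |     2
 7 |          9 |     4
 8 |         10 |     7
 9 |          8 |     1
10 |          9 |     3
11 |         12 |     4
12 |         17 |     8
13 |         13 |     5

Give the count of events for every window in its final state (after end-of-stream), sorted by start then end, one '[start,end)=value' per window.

i=0 t=0 v=4: → [0,6); WM=−∞
i=1 t=0 v=5: → [0,6); WM=0
i=2 t=2 v=8: → [0,6); WM=0
i=3 t=4 v=8: → [0,6); WM=4
i=4 t=6 v=2: → [6,12); WM=4
i=5 t=7 v=1: → [6,12); WM=7; [0,6) fires=4
i=6 t=9 v=2: → [6,12); WM=7
i=7 t=9 v=4: → [6,12); WM=9
i=8 t=10 v=7: → [6,12); WM=9
i=9 t=8 v=1: → [6,12); WM=10
i=10 t=9 v=3: → [6,12); WM=10
i=11 t=12 v=4: → [12,18); WM=12; [6,12) fires=7
i=12 t=17 v=8: → [12,18); WM=12
i=13 t=13 v=5: → [12,18); WM=17

[0,6)=4 [6,12)=7 [12,18)=3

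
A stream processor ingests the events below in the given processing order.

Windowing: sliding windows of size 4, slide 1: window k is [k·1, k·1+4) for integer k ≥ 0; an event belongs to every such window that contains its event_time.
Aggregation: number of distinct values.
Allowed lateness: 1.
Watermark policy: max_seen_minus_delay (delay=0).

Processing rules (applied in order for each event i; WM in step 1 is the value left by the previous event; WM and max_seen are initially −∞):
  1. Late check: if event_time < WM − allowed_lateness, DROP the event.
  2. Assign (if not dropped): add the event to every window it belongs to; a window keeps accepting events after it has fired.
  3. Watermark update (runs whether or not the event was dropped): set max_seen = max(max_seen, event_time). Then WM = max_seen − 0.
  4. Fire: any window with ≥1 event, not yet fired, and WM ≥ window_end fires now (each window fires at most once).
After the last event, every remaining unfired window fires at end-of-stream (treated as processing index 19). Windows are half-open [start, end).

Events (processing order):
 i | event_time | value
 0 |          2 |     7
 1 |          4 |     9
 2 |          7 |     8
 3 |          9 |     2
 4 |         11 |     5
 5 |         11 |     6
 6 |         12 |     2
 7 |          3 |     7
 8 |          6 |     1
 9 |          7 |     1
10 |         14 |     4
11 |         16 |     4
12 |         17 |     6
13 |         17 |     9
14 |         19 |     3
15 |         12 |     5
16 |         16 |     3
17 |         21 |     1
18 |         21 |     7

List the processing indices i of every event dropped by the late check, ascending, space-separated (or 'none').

i=0 t=2 v=7: → [2,6),[1,5),[0,4); WM=2
i=1 t=4 v=9: → [4,8),[3,7),[2,6),[1,5); WM=4; [0,4) fires=1
i=2 t=7 v=8: → [7,11),[6,10),[5,9),[4,8); WM=7; [1,5) fires=2 [2,6) fires=2 [3,7) fires=1
i=3 t=9 v=2: → [9,13),[8,12),[7,11),[6,10); WM=9; [4,8) fires=2 [5,9) fires=1
i=4 t=11 v=5: → [11,15),[10,14),[9,13),[8,12); WM=11; [6,10) fires=2 [7,11) fires=2
i=5 t=11 v=6: → [11,15),[10,14),[9,13),[8,12); WM=11
i=6 t=12 v=2: → [12,16),[11,15),[10,14),[9,13); WM=12; [8,12) fires=3
i=7 t=3 v=7: DROP (t<12-1); WM=12
i=8 t=6 v=1: DROP (t<12-1); WM=12
i=9 t=7 v=1: DROP (t<12-1); WM=12
i=10 t=14 v=4: → [14,18),[13,17),[12,16),[11,15); WM=14; [9,13) fires=3 [10,14) fires=3
i=11 t=16 v=4: → [16,20),[15,19),[14,18),[13,17); WM=16; [11,15) fires=4 [12,16) fires=2
i=12 t=17 v=6: → [17,21),[16,20),[15,19),[14,18); WM=17; [13,17) fires=1
i=13 t=17 v=9: → [17,21),[16,20),[15,19),[14,18); WM=17
i=14 t=19 v=3: → [19,23),[18,22),[17,21),[16,20); WM=19; [14,18) fires=3 [15,19) fires=3
i=15 t=12 v=5: DROP (t<19-1); WM=19
i=16 t=16 v=3: DROP (t<19-1); WM=19
i=17 t=21 v=1: → [21,25),[20,24),[19,23),[18,22); WM=21; [16,20) fires=4 [17,21) fires=3
i=18 t=21 v=7: → [21,25),[20,24),[19,23),[18,22); WM=21

7 8 9 15 16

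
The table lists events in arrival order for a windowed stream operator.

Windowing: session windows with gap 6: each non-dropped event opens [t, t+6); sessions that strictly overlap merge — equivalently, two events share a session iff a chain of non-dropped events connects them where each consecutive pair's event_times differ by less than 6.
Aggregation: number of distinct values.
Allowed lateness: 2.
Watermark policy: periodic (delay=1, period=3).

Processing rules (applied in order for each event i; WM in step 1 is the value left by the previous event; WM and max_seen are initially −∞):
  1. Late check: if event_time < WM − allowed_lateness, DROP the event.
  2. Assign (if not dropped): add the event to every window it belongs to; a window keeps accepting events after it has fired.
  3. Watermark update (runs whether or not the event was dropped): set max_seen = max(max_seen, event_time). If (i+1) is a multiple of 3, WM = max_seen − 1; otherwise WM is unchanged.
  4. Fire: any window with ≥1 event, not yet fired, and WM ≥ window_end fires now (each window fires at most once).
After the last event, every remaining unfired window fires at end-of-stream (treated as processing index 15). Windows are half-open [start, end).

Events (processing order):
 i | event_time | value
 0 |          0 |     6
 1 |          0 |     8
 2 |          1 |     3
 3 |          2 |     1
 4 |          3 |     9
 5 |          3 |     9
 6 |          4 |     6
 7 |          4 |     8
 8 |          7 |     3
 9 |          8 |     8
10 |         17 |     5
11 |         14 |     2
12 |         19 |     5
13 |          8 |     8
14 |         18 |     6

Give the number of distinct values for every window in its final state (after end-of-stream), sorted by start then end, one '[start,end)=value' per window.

i=0 t=0 v=6: → [0,6); WM=−∞
i=1 t=0 v=8: → [0,6); WM=−∞
i=2 t=1 v=3: → [0,7); WM=0
i=3 t=2 v=1: → [0,8); WM=0
i=4 t=3 v=9: → [0,9); WM=0
i=5 t=3 v=9: → [0,9); WM=2
i=6 t=4 v=6: → [0,10); WM=2
i=7 t=4 v=8: → [0,10); WM=2
i=8 t=7 v=3: → [0,13); WM=6
i=9 t=8 v=8: → [0,14); WM=6
i=10 t=17 v=5: → [17,23); WM=6
i=11 t=14 v=2: → [14,23); WM=16
i=12 t=19 v=5: → [14,25); WM=16
i=13 t=8 v=8: DROP (t<16-2); WM=16
i=14 t=18 v=6: → [14,25); WM=18

[0,14)=5 [14,25)=3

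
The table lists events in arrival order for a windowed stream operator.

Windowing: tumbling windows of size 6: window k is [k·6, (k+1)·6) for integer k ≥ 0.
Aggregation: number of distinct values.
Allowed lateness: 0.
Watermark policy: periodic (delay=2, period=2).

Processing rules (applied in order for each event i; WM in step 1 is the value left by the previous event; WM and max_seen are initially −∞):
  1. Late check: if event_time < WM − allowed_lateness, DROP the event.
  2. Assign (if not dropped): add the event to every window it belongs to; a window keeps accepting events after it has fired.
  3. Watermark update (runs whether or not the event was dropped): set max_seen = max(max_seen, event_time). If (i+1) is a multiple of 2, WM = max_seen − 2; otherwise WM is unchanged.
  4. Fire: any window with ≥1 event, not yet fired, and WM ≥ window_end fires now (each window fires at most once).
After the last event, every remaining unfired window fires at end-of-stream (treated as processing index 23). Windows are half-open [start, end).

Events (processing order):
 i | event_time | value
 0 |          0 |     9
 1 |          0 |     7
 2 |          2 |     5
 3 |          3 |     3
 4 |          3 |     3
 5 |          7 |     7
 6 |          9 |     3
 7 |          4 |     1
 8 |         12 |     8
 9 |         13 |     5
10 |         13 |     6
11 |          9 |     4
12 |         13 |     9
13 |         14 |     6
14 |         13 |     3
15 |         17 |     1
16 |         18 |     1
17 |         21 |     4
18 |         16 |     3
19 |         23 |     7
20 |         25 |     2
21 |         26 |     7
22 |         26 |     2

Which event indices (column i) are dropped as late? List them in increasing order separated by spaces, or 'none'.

i=0 t=0 v=9: → [0,6); WM=−∞
i=1 t=0 v=7: → [0,6); WM=-2
i=2 t=2 v=5: → [0,6); WM=-2
i=3 t=3 v=3: → [0,6); WM=1
i=4 t=3 v=3: → [0,6); WM=1
i=5 t=7 v=7: → [6,12); WM=5
i=6 t=9 v=3: → [6,12); WM=5
i=7 t=4 v=1: DROP (t<5-0); WM=7; [0,6) fires=4
i=8 t=12 v=8: → [12,18); WM=7
i=9 t=13 v=5: → [12,18); WM=11
i=10 t=13 v=6: → [12,18); WM=11
i=11 t=9 v=4: DROP (t<11-0); WM=11
i=12 t=13 v=9: → [12,18); WM=11
i=13 t=14 v=6: → [12,18); WM=12; [6,12) fires=2
i=14 t=13 v=3: → [12,18); WM=12
i=15 t=17 v=1: → [12,18); WM=15
i=16 t=18 v=1: → [18,24); WM=15
i=17 t=21 v=4: → [18,24); WM=19; [12,18) fires=6
i=18 t=16 v=3: DROP (t<19-0); WM=19
i=19 t=23 v=7: → [18,24); WM=21
i=20 t=25 v=2: → [24,30); WM=21
i=21 t=26 v=7: → [24,30); WM=24; [18,24) fires=3
i=22 t=26 v=2: → [24,30); WM=24

7 11 18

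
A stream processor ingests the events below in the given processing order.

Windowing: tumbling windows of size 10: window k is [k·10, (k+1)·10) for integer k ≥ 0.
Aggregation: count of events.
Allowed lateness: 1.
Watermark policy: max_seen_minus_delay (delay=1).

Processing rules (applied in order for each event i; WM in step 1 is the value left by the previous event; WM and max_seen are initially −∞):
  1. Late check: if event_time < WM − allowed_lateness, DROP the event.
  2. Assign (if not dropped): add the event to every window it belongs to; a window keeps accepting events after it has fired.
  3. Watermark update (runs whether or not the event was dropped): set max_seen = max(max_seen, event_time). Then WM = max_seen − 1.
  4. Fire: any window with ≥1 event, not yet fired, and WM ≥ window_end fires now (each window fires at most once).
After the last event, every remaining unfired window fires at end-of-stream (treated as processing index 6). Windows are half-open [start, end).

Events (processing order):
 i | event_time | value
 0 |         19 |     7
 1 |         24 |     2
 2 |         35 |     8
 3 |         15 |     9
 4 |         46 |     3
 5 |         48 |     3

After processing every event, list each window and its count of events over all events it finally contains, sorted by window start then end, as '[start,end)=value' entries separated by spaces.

i=0 t=19 v=7: → [10,20); WM=18
i=1 t=24 v=2: → [20,30); WM=23; [10,20) fires=1
i=2 t=35 v=8: → [30,40); WM=34; [20,30) fires=1
i=3 t=15 v=9: DROP (t<34-1); WM=34
i=4 t=46 v=3: → [40,50); WM=45; [30,40) fires=1
i=5 t=48 v=3: → [40,50); WM=47

[10,20)=1 [20,30)=1 [30,40)=1 [40,50)=2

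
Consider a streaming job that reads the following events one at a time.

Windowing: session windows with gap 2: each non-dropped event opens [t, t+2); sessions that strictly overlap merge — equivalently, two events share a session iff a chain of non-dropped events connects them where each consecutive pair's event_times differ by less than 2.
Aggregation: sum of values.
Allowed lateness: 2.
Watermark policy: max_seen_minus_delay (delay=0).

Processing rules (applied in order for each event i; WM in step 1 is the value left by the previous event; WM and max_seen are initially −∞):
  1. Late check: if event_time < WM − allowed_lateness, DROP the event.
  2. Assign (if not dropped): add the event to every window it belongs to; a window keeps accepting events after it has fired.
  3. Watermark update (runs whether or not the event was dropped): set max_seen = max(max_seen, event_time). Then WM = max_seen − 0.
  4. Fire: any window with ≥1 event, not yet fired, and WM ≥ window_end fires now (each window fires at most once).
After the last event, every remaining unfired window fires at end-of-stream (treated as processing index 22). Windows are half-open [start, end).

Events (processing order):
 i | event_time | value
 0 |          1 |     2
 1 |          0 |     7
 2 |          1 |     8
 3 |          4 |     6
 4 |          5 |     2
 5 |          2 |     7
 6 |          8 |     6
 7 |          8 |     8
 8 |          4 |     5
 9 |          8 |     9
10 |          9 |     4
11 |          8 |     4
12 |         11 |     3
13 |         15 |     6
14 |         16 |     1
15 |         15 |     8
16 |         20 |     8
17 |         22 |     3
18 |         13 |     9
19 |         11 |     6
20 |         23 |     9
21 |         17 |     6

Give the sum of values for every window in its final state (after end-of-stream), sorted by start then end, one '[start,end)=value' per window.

[0,3)=17 [4,7)=8 [8,11)=31 [11,13)=3 [15,18)=15 [20,22)=8 [22,25)=12

i=0 t=1 v=2: → [1,3); WM=1
i=1 t=0 v=7: → [0,3); WM=1
i=2 t=1 v=8: → [0,3); WM=1
i=3 t=4 v=6: → [4,6); WM=4
i=4 t=5 v=2: → [4,7); WM=5
i=5 t=2 v=7: DROP (t<5-2); WM=5
i=6 t=8 v=6: → [8,10); WM=8
i=7 t=8 v=8: → [8,10); WM=8
i=8 t=4 v=5: DROP (t<8-2); WM=8
i=9 t=8 v=9: → [8,10); WM=8
i=10 t=9 v=4: → [8,11); WM=9
i=11 t=8 v=4: → [8,11); WM=9
i=12 t=11 v=3: → [11,13); WM=11
i=13 t=15 v=6: → [15,17); WM=15
i=14 t=16 v=1: → [15,18); WM=16
i=15 t=15 v=8: → [15,18); WM=16
i=16 t=20 v=8: → [20,22); WM=20
i=17 t=22 v=3: → [22,24); WM=22
i=18 t=13 v=9: DROP (t<22-2); WM=22
i=19 t=11 v=6: DROP (t<22-2); WM=22
i=20 t=23 v=9: → [22,25); WM=23
i=21 t=17 v=6: DROP (t<23-2); WM=23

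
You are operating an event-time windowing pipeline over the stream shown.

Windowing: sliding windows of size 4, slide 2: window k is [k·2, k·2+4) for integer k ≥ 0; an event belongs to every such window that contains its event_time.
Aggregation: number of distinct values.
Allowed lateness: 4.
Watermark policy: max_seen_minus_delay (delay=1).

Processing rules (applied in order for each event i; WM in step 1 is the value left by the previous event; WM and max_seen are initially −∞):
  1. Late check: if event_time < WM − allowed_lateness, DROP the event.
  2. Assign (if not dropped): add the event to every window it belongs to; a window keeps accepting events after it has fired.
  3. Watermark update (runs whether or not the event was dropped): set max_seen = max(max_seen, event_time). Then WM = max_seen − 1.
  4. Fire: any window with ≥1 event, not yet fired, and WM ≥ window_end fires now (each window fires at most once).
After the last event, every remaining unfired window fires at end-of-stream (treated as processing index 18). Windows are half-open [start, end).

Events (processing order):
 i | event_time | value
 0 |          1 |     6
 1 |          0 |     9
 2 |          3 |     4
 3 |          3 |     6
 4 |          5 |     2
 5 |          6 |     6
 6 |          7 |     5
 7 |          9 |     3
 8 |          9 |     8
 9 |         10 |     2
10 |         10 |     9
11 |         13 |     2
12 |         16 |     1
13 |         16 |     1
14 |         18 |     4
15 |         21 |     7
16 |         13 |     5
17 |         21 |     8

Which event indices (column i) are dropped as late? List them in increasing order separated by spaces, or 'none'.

i=0 t=1 v=6: → [0,4); WM=0
i=1 t=0 v=9: → [0,4); WM=0
i=2 t=3 v=4: → [2,6),[0,4); WM=2
i=3 t=3 v=6: → [2,6),[0,4); WM=2
i=4 t=5 v=2: → [4,8),[2,6); WM=4; [0,4) fires=3
i=5 t=6 v=6: → [6,10),[4,8); WM=5
i=6 t=7 v=5: → [6,10),[4,8); WM=6; [2,6) fires=3
i=7 t=9 v=3: → [8,12),[6,10); WM=8; [4,8) fires=3
i=8 t=9 v=8: → [8,12),[6,10); WM=8
i=9 t=10 v=2: → [10,14),[8,12); WM=9
i=10 t=10 v=9: → [10,14),[8,12); WM=9
i=11 t=13 v=2: → [12,16),[10,14); WM=12; [6,10) fires=4 [8,12) fires=4
i=12 t=16 v=1: → [16,20),[14,18); WM=15; [10,14) fires=2
i=13 t=16 v=1: → [16,20),[14,18); WM=15
i=14 t=18 v=4: → [18,22),[16,20); WM=17; [12,16) fires=1
i=15 t=21 v=7: → [20,24),[18,22); WM=20; [14,18) fires=1 [16,20) fires=2
i=16 t=13 v=5: DROP (t<20-4); WM=20
i=17 t=21 v=8: → [20,24),[18,22); WM=20

16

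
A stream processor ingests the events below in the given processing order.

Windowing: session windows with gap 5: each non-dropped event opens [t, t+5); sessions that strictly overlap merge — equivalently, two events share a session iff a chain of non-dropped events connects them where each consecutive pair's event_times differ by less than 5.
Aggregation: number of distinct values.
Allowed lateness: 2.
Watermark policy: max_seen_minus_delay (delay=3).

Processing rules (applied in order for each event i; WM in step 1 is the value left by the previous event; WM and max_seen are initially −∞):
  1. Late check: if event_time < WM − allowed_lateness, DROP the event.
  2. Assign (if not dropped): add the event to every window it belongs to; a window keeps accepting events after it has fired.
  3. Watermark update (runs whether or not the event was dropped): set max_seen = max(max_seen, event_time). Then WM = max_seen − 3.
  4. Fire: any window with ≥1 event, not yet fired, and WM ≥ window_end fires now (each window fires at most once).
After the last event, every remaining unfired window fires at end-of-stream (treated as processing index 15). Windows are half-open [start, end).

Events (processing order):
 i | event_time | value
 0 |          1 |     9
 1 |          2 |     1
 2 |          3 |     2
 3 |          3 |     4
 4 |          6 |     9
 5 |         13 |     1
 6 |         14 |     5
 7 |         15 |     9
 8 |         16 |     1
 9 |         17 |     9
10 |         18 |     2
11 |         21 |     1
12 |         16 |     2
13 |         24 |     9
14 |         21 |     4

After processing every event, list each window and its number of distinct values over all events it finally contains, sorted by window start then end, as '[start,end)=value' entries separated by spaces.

[1,11)=4 [13,29)=5

i=0 t=1 v=9: → [1,6); WM=-2
i=1 t=2 v=1: → [1,7); WM=-1
i=2 t=3 v=2: → [1,8); WM=0
i=3 t=3 v=4: → [1,8); WM=0
i=4 t=6 v=9: → [1,11); WM=3
i=5 t=13 v=1: → [13,18); WM=10
i=6 t=14 v=5: → [13,19); WM=11
i=7 t=15 v=9: → [13,20); WM=12
i=8 t=16 v=1: → [13,21); WM=13
i=9 t=17 v=9: → [13,22); WM=14
i=10 t=18 v=2: → [13,23); WM=15
i=11 t=21 v=1: → [13,26); WM=18
i=12 t=16 v=2: → [13,26); WM=18
i=13 t=24 v=9: → [13,29); WM=21
i=14 t=21 v=4: → [13,29); WM=21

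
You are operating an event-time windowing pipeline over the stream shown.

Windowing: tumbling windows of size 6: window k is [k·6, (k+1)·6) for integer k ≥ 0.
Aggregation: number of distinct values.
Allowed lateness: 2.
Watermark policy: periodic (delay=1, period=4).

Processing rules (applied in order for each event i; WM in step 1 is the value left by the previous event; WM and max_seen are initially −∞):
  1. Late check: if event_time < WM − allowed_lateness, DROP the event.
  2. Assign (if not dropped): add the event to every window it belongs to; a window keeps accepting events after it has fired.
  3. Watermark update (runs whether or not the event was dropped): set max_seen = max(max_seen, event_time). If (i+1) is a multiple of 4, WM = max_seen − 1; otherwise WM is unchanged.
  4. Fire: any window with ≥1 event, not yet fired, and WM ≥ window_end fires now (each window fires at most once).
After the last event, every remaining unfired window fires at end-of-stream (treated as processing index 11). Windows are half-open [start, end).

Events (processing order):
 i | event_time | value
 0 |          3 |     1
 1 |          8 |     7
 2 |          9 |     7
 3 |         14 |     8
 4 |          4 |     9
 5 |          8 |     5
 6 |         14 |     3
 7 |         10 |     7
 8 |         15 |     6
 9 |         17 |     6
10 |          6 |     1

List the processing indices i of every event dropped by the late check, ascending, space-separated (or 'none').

4 5 7 10

i=0 t=3 v=1: → [0,6); WM=−∞
i=1 t=8 v=7: → [6,12); WM=−∞
i=2 t=9 v=7: → [6,12); WM=−∞
i=3 t=14 v=8: → [12,18); WM=13; [0,6) fires=1 [6,12) fires=1
i=4 t=4 v=9: DROP (t<13-2); WM=13
i=5 t=8 v=5: DROP (t<13-2); WM=13
i=6 t=14 v=3: → [12,18); WM=13
i=7 t=10 v=7: DROP (t<13-2); WM=13
i=8 t=15 v=6: → [12,18); WM=13
i=9 t=17 v=6: → [12,18); WM=13
i=10 t=6 v=1: DROP (t<13-2); WM=13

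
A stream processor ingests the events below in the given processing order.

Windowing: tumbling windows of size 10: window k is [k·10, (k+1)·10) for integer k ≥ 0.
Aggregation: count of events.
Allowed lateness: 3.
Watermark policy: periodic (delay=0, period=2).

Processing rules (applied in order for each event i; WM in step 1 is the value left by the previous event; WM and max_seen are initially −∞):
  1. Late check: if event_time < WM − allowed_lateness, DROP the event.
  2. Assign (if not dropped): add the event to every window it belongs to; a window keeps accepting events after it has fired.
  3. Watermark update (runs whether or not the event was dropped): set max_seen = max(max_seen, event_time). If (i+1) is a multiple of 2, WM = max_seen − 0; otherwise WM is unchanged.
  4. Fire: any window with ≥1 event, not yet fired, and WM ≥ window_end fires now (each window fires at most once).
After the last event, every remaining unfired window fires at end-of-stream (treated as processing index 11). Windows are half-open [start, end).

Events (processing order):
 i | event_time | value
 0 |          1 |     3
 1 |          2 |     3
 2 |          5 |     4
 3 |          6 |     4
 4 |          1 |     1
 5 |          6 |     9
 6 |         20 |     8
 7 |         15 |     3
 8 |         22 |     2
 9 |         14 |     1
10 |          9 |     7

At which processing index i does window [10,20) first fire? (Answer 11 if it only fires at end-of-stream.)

i=0 t=1 v=3: → [0,10); WM=−∞
i=1 t=2 v=3: → [0,10); WM=2
i=2 t=5 v=4: → [0,10); WM=2
i=3 t=6 v=4: → [0,10); WM=6
i=4 t=1 v=1: DROP (t<6-3); WM=6
i=5 t=6 v=9: → [0,10); WM=6
i=6 t=20 v=8: → [20,30); WM=6
i=7 t=15 v=3: → [10,20); WM=20; [0,10) fires=5 [10,20) fires=1
i=8 t=22 v=2: → [20,30); WM=20
i=9 t=14 v=1: DROP (t<20-3); WM=22
i=10 t=9 v=7: DROP (t<22-3); WM=22

7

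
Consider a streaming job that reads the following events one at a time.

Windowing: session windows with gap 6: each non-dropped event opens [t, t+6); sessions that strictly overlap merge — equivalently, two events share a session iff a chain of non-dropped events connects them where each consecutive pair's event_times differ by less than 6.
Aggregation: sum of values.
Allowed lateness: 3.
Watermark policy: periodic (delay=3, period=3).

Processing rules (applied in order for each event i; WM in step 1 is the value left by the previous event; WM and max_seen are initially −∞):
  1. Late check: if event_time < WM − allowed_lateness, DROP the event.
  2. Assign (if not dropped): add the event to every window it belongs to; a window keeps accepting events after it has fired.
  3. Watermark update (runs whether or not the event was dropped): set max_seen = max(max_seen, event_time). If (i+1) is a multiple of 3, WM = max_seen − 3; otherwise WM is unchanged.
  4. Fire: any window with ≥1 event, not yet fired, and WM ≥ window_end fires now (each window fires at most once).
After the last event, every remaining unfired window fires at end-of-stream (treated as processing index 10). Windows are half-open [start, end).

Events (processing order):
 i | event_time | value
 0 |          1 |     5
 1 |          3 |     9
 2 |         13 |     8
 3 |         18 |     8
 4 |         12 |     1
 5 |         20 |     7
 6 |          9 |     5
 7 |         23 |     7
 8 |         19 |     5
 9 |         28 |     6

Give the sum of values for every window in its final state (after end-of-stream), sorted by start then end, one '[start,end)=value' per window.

i=0 t=1 v=5: → [1,7); WM=−∞
i=1 t=3 v=9: → [1,9); WM=−∞
i=2 t=13 v=8: → [13,19); WM=10
i=3 t=18 v=8: → [13,24); WM=10
i=4 t=12 v=1: → [12,24); WM=10
i=5 t=20 v=7: → [12,26); WM=17
i=6 t=9 v=5: DROP (t<17-3); WM=17
i=7 t=23 v=7: → [12,29); WM=17
i=8 t=19 v=5: → [12,29); WM=20
i=9 t=28 v=6: → [12,34); WM=20

[1,9)=14 [12,34)=42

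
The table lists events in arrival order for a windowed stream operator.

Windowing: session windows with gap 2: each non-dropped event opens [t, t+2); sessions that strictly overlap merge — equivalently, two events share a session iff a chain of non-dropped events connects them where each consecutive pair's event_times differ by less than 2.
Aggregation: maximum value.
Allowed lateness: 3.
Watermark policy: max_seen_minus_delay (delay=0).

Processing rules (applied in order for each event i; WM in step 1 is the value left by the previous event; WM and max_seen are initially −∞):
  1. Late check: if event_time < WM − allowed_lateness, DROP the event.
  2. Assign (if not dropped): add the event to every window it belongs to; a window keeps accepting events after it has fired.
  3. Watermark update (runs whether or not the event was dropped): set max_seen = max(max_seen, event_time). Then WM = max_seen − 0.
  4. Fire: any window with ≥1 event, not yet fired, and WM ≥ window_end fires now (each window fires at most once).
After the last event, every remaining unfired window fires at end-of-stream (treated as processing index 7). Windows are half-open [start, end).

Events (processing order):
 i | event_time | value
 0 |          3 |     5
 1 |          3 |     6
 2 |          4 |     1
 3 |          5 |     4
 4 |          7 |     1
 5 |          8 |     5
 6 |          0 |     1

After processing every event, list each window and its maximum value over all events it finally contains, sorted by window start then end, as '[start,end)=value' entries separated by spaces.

[3,7)=6 [7,10)=5

i=0 t=3 v=5: → [3,5); WM=3
i=1 t=3 v=6: → [3,5); WM=3
i=2 t=4 v=1: → [3,6); WM=4
i=3 t=5 v=4: → [3,7); WM=5
i=4 t=7 v=1: → [7,9); WM=7
i=5 t=8 v=5: → [7,10); WM=8
i=6 t=0 v=1: DROP (t<8-3); WM=8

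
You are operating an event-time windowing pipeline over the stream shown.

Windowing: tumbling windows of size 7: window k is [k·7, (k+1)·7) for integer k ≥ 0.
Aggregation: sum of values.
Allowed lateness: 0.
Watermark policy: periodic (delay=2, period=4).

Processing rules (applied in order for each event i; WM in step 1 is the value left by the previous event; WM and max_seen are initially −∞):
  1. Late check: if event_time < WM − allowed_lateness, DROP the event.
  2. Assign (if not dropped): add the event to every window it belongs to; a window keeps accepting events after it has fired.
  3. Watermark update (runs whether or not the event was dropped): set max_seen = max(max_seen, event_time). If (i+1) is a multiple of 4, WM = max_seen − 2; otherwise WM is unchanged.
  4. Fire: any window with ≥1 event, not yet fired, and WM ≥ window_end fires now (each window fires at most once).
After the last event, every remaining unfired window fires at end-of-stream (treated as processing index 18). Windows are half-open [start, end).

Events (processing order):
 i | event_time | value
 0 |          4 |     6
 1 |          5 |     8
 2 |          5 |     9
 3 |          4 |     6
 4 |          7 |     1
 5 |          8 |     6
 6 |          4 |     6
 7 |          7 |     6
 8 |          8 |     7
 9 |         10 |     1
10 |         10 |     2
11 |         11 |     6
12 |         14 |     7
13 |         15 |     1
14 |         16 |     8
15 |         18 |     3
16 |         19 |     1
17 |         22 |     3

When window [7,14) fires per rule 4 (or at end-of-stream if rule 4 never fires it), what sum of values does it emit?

i=0 t=4 v=6: → [0,7); WM=−∞
i=1 t=5 v=8: → [0,7); WM=−∞
i=2 t=5 v=9: → [0,7); WM=−∞
i=3 t=4 v=6: → [0,7); WM=3
i=4 t=7 v=1: → [7,14); WM=3
i=5 t=8 v=6: → [7,14); WM=3
i=6 t=4 v=6: → [0,7); WM=3
i=7 t=7 v=6: → [7,14); WM=6
i=8 t=8 v=7: → [7,14); WM=6
i=9 t=10 v=1: → [7,14); WM=6
i=10 t=10 v=2: → [7,14); WM=6
i=11 t=11 v=6: → [7,14); WM=9; [0,7) fires=35
i=12 t=14 v=7: → [14,21); WM=9
i=13 t=15 v=1: → [14,21); WM=9
i=14 t=16 v=8: → [14,21); WM=9
i=15 t=18 v=3: → [14,21); WM=16; [7,14) fires=29
i=16 t=19 v=1: → [14,21); WM=16
i=17 t=22 v=3: → [21,28); WM=16

29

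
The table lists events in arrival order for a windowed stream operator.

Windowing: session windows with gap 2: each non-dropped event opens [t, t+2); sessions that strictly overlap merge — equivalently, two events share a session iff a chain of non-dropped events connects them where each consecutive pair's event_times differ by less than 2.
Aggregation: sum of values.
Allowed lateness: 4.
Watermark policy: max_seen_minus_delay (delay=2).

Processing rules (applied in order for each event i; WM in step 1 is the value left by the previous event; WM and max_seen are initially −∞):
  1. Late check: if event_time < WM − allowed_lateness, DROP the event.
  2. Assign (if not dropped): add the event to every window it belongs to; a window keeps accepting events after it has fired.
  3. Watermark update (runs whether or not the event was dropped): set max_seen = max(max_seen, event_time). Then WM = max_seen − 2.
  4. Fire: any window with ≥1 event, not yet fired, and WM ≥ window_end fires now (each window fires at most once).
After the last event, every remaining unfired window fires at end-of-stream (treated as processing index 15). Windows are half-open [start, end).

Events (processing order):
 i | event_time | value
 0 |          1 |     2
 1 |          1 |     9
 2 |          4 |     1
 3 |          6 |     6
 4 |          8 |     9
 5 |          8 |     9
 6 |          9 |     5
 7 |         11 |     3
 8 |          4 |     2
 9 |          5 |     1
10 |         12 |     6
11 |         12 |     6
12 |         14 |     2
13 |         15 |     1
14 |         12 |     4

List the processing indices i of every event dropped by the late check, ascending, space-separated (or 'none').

8

i=0 t=1 v=2: → [1,3); WM=-1
i=1 t=1 v=9: → [1,3); WM=-1
i=2 t=4 v=1: → [4,6); WM=2
i=3 t=6 v=6: → [6,8); WM=4
i=4 t=8 v=9: → [8,10); WM=6
i=5 t=8 v=9: → [8,10); WM=6
i=6 t=9 v=5: → [8,11); WM=7
i=7 t=11 v=3: → [11,13); WM=9
i=8 t=4 v=2: DROP (t<9-4); WM=9
i=9 t=5 v=1: → [4,8); WM=9
i=10 t=12 v=6: → [11,14); WM=10
i=11 t=12 v=6: → [11,14); WM=10
i=12 t=14 v=2: → [14,16); WM=12
i=13 t=15 v=1: → [14,17); WM=13
i=14 t=12 v=4: → [11,14); WM=13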